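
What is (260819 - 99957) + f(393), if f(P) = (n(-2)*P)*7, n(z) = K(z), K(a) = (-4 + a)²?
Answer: 259898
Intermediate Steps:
n(z) = (-4 + z)²
f(P) = 252*P (f(P) = ((-4 - 2)²*P)*7 = ((-6)²*P)*7 = (36*P)*7 = 252*P)
(260819 - 99957) + f(393) = (260819 - 99957) + 252*393 = 160862 + 99036 = 259898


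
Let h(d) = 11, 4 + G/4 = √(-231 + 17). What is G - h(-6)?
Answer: -27 + 4*I*√214 ≈ -27.0 + 58.515*I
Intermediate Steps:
G = -16 + 4*I*√214 (G = -16 + 4*√(-231 + 17) = -16 + 4*√(-214) = -16 + 4*(I*√214) = -16 + 4*I*√214 ≈ -16.0 + 58.515*I)
G - h(-6) = (-16 + 4*I*√214) - 1*11 = (-16 + 4*I*√214) - 11 = -27 + 4*I*√214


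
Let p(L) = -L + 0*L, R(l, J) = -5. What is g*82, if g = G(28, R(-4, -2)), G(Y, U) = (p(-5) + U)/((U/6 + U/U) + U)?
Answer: 0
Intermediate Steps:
p(L) = -L (p(L) = -L + 0 = -L)
G(Y, U) = (5 + U)/(1 + 7*U/6) (G(Y, U) = (-1*(-5) + U)/((U/6 + U/U) + U) = (5 + U)/((U*(1/6) + 1) + U) = (5 + U)/((U/6 + 1) + U) = (5 + U)/((1 + U/6) + U) = (5 + U)/(1 + 7*U/6))
g = 0 (g = 6*(5 - 5)/(6 + 7*(-5)) = 6*0/(6 - 35) = 6*0/(-29) = 6*(-1/29)*0 = 0)
g*82 = 0*82 = 0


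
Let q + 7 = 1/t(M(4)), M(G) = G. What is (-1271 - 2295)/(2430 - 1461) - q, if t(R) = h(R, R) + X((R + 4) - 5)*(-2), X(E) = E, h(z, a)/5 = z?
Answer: 44069/13566 ≈ 3.2485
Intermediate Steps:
h(z, a) = 5*z
t(R) = 2 + 3*R (t(R) = 5*R + ((R + 4) - 5)*(-2) = 5*R + ((4 + R) - 5)*(-2) = 5*R + (-1 + R)*(-2) = 5*R + (2 - 2*R) = 2 + 3*R)
q = -97/14 (q = -7 + 1/(2 + 3*4) = -7 + 1/(2 + 12) = -7 + 1/14 = -97/14 ≈ -6.9286)
(-1271 - 2295)/(2430 - 1461) - q = (-1271 - 2295)/(2430 - 1461) - 1*(-97/14) = -3566/969 + 97/14 = 44069/13566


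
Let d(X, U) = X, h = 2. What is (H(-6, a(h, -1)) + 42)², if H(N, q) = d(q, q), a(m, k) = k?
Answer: 1681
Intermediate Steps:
H(N, q) = q
(H(-6, a(h, -1)) + 42)² = (-1 + 42)² = 41² = 1681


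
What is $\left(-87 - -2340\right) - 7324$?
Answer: $-5071$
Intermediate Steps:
$\left(-87 - -2340\right) - 7324 = \left(-87 + 2340\right) - 7324 = 2253 - 7324 = -5071$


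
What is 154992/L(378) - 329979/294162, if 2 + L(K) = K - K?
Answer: -7598902777/98054 ≈ -77497.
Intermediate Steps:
L(K) = -2 (L(K) = -2 + (K - K) = -2 + 0 = -2)
154992/L(378) - 329979/294162 = 154992/(-2) - 329979/294162 = 154992*(-1/2) - 329979*1/294162 = -77496 - 109993/98054 = -7598902777/98054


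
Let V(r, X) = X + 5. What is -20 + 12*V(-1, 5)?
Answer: 100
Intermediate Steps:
V(r, X) = 5 + X
-20 + 12*V(-1, 5) = -20 + 12*(5 + 5) = -20 + 12*10 = -20 + 120 = 100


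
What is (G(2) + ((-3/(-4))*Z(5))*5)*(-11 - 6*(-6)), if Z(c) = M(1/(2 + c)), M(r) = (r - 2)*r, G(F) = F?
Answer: 4925/196 ≈ 25.128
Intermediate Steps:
M(r) = r*(-2 + r) (M(r) = (-2 + r)*r = r*(-2 + r))
Z(c) = (-2 + 1/(2 + c))/(2 + c)
(G(2) + ((-3/(-4))*Z(5))*5)*(-11 - 6*(-6)) = (2 + ((-3/(-4))*((-3 - 2*5)/(2 + 5)²))*5)*(-11 - 6*(-6)) = (2 + ((-3*(-¼))*((-3 - 10)/7²))*5)*(-11 + 36) = (2 + (3*((1/49)*(-13))/4)*5)*25 = (2 + ((¾)*(-13/49))*5)*25 = (2 - 39/196*5)*25 = (2 - 195/196)*25 = (197/196)*25 = 4925/196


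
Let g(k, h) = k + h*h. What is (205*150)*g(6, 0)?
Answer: 184500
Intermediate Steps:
g(k, h) = k + h²
(205*150)*g(6, 0) = (205*150)*(6 + 0²) = 30750*(6 + 0) = 30750*6 = 184500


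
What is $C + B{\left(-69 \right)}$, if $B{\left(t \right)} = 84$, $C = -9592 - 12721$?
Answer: $-22229$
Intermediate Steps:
$C = -22313$ ($C = -9592 - 12721 = -22313$)
$C + B{\left(-69 \right)} = -22313 + 84 = -22229$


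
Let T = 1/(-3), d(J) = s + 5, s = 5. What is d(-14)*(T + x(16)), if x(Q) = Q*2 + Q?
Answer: 1430/3 ≈ 476.67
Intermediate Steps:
x(Q) = 3*Q (x(Q) = 2*Q + Q = 3*Q)
d(J) = 10 (d(J) = 5 + 5 = 10)
T = -1/3 ≈ -0.33333
d(-14)*(T + x(16)) = 10*(-1/3 + 3*16) = 10*(-1/3 + 48) = 10*(143/3) = 1430/3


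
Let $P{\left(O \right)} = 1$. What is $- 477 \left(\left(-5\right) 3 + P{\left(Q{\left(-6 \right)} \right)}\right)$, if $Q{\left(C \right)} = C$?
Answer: $6678$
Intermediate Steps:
$- 477 \left(\left(-5\right) 3 + P{\left(Q{\left(-6 \right)} \right)}\right) = - 477 \left(\left(-5\right) 3 + 1\right) = - 477 \left(-15 + 1\right) = \left(-477\right) \left(-14\right) = 6678$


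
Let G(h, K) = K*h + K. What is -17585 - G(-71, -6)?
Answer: -18005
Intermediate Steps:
G(h, K) = K + K*h
-17585 - G(-71, -6) = -17585 - (-6)*(1 - 71) = -17585 - (-6)*(-70) = -17585 - 1*420 = -17585 - 420 = -18005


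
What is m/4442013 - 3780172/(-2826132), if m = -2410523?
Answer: 831593081600/1046142923643 ≈ 0.79491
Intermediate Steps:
m/4442013 - 3780172/(-2826132) = -2410523/4442013 - 3780172/(-2826132) = -2410523*1/4442013 - 3780172*(-1/2826132) = -2410523/4442013 + 945043/706533 = 831593081600/1046142923643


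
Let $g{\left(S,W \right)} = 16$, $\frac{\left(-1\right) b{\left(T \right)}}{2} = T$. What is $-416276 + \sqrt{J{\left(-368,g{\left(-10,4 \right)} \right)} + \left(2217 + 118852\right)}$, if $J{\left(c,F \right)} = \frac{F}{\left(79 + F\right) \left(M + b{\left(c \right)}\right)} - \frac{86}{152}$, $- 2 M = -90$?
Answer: $-416276 + \frac{\sqrt{2665877542249955}}{148390} \approx -4.1593 \cdot 10^{5}$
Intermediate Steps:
$M = 45$ ($M = \left(- \frac{1}{2}\right) \left(-90\right) = 45$)
$b{\left(T \right)} = - 2 T$
$J{\left(c,F \right)} = - \frac{43}{76} + \frac{F}{\left(45 - 2 c\right) \left(79 + F\right)}$ ($J{\left(c,F \right)} = \frac{F}{\left(79 + F\right) \left(45 - 2 c\right)} - \frac{86}{152} = \frac{F}{\left(45 - 2 c\right) \left(79 + F\right)} - \frac{43}{76} = - \frac{43}{76} + \frac{F}{\left(45 - 2 c\right) \left(79 + F\right)}$)
$-416276 + \sqrt{J{\left(-368,g{\left(-10,4 \right)} \right)} + \left(2217 + 118852\right)} = -416276 + \sqrt{\frac{-152865 - 29744 + 6794 \left(-368\right) + 86 \cdot 16 \left(-368\right)}{76 \left(3555 - -58144 + 45 \cdot 16 - 32 \left(-368\right)\right)} + \left(2217 + 118852\right)} = -416276 + \sqrt{\frac{-152865 - 29744 - 2500192 - 506368}{76 \left(3555 + 58144 + 720 + 11776\right)} + 121069} = -416276 + \sqrt{\frac{1}{76} \cdot \frac{1}{74195} \left(-3189169\right) + 121069} = -416276 + \sqrt{- \frac{167851}{296780} + 121069} = -416276 + \sqrt{\frac{35930689969}{296780}} = -416276 + \frac{\sqrt{2665877542249955}}{148390}$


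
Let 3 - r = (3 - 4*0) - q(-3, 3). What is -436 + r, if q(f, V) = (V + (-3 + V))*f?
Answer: -445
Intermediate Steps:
q(f, V) = f*(-3 + 2*V) (q(f, V) = (-3 + 2*V)*f = f*(-3 + 2*V))
r = -9 (r = 3 - ((3 - 4*0) - (-3)*(-3 + 2*3)) = 3 - ((3 + 0) - (-3)*(-3 + 6)) = 3 - (3 - (-3)*3) = 3 - (3 - 1*(-9)) = 3 - (3 + 9) = 3 - 1*12 = 3 - 12 = -9)
-436 + r = -436 - 9 = -445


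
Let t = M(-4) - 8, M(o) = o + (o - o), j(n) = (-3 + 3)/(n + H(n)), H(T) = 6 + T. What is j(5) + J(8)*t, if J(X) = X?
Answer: -96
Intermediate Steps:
j(n) = 0 (j(n) = (-3 + 3)/(n + (6 + n)) = 0/(6 + 2*n) = 0)
M(o) = o (M(o) = o + 0 = o)
t = -12 (t = -4 - 8 = -12)
j(5) + J(8)*t = 0 + 8*(-12) = 0 - 96 = -96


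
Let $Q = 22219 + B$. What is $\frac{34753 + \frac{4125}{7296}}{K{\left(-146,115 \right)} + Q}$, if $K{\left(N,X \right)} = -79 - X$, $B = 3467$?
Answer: $\frac{84520671}{61996544} \approx 1.3633$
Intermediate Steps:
$Q = 25686$ ($Q = 22219 + 3467 = 25686$)
$\frac{34753 + \frac{4125}{7296}}{K{\left(-146,115 \right)} + Q} = \frac{34753 + \frac{4125}{7296}}{\left(-79 - 115\right) + 25686} = \frac{34753 + 4125 \cdot \frac{1}{7296}}{\left(-79 - 115\right) + 25686} = \frac{34753 + \frac{1375}{2432}}{-194 + 25686} = \frac{84520671}{2432 \cdot 25492} = \frac{84520671}{2432} \cdot \frac{1}{25492} = \frac{84520671}{61996544}$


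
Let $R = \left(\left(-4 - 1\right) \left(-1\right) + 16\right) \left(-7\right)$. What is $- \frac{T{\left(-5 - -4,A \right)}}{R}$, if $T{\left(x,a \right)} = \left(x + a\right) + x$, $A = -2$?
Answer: $- \frac{4}{147} \approx -0.027211$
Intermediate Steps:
$T{\left(x,a \right)} = a + 2 x$ ($T{\left(x,a \right)} = \left(a + x\right) + x = a + 2 x$)
$R = -147$ ($R = \left(\left(-5\right) \left(-1\right) + 16\right) \left(-7\right) = \left(5 + 16\right) \left(-7\right) = 21 \left(-7\right) = -147$)
$- \frac{T{\left(-5 - -4,A \right)}}{R} = - \frac{-2 + 2 \left(-5 - -4\right)}{-147} = - \frac{\left(-2 + 2 \left(-5 + 4\right)\right) \left(-1\right)}{147} = - \frac{\left(-2 + 2 \left(-1\right)\right) \left(-1\right)}{147} = - \frac{\left(-2 - 2\right) \left(-1\right)}{147} = - \frac{\left(-4\right) \left(-1\right)}{147} = \left(-1\right) \frac{4}{147} = - \frac{4}{147}$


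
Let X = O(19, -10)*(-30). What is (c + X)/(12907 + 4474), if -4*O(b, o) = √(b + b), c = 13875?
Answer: 13875/17381 + 15*√38/34762 ≈ 0.80095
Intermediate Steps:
O(b, o) = -√2*√b/4 (O(b, o) = -√(b + b)/4 = -√2*√b/4)
X = 15*√38/2 (X = -√2*√19/4*(-30) = -√38/4*(-30) = 15*√38/2 ≈ 46.233)
(c + X)/(12907 + 4474) = (13875 + 15*√38/2)/(12907 + 4474) = (13875 + 15*√38/2)/17381 = (13875 + 15*√38/2)*(1/17381) = 13875/17381 + 15*√38/34762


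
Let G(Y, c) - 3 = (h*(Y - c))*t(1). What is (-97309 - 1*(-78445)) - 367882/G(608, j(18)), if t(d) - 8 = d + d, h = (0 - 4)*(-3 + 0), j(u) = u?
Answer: -1335995674/70803 ≈ -18869.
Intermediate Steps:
h = 12 (h = -4*(-3) = 12)
t(d) = 8 + 2*d (t(d) = 8 + (d + d) = 8 + 2*d)
G(Y, c) = 3 - 120*c + 120*Y (G(Y, c) = 3 + (12*(Y - c))*(8 + 2*1) = 3 + (-12*c + 12*Y)*(8 + 2) = 3 + (-12*c + 12*Y)*10 = 3 + (-120*c + 120*Y) = 3 - 120*c + 120*Y)
(-97309 - 1*(-78445)) - 367882/G(608, j(18)) = (-97309 - 1*(-78445)) - 367882/(3 - 120*18 + 120*608) = (-97309 + 78445) - 367882/(3 - 2160 + 72960) = -18864 - 367882/70803 = -1335995674/70803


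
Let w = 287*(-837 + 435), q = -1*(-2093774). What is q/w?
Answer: -1046887/57687 ≈ -18.148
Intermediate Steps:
q = 2093774
w = -115374 (w = 287*(-402) = -115374)
q/w = 2093774/(-115374) = 2093774*(-1/115374) = -1046887/57687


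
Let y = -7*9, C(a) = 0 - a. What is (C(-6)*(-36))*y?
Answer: 13608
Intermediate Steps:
C(a) = -a
y = -63
(C(-6)*(-36))*y = (-1*(-6)*(-36))*(-63) = (6*(-36))*(-63) = -216*(-63) = 13608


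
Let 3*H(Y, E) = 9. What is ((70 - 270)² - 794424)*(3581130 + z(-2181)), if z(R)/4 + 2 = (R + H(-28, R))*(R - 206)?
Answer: -18390341870384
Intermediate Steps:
H(Y, E) = 3 (H(Y, E) = (⅓)*9 = 3)
z(R) = -8 + 4*(-206 + R)*(3 + R) (z(R) = -8 + 4*((R + 3)*(R - 206)) = -8 + 4*((3 + R)*(-206 + R)) = -8 + 4*((-206 + R)*(3 + R)) = -8 + 4*(-206 + R)*(3 + R))
((70 - 270)² - 794424)*(3581130 + z(-2181)) = ((70 - 270)² - 794424)*(3581130 + (-2480 - 812*(-2181) + 4*(-2181)²)) = ((-200)² - 794424)*(3581130 + (-2480 + 1770972 + 4*4756761)) = (40000 - 794424)*(3581130 + (-2480 + 1770972 + 19027044)) = -754424*(3581130 + 20795536) = -754424*24376666 = -18390341870384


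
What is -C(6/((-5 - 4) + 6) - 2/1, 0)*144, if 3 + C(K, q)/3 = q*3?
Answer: 1296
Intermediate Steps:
C(K, q) = -9 + 9*q (C(K, q) = -9 + 3*(q*3) = -9 + 3*(3*q) = -9 + 9*q)
-C(6/((-5 - 4) + 6) - 2/1, 0)*144 = -(-9 + 9*0)*144 = -(-9 + 0)*144 = -(-9)*144 = -1*(-1296) = 1296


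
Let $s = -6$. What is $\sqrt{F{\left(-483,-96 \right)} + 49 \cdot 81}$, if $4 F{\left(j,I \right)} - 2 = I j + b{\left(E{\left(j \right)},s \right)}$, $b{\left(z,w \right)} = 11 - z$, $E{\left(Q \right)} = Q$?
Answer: $\sqrt{15685} \approx 125.24$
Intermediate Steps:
$F{\left(j,I \right)} = \frac{13}{4} - \frac{j}{4} + \frac{I j}{4}$ ($F{\left(j,I \right)} = \frac{1}{2} + \frac{I j - \left(-11 + j\right)}{4} = \frac{1}{2} + \frac{11 - j + I j}{4} = \frac{1}{2} + \left(\frac{11}{4} - \frac{j}{4} + \frac{I j}{4}\right) = \frac{13}{4} - \frac{j}{4} + \frac{I j}{4}$)
$\sqrt{F{\left(-483,-96 \right)} + 49 \cdot 81} = \sqrt{\left(\frac{13}{4} - - \frac{483}{4} + \frac{1}{4} \left(-96\right) \left(-483\right)\right) + 49 \cdot 81} = \sqrt{\left(\frac{13}{4} + \frac{483}{4} + 11592\right) + 3969} = \sqrt{11716 + 3969} = \sqrt{15685}$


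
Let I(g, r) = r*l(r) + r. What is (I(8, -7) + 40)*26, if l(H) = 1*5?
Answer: -52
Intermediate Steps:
l(H) = 5
I(g, r) = 6*r (I(g, r) = r*5 + r = 5*r + r = 6*r)
(I(8, -7) + 40)*26 = (6*(-7) + 40)*26 = (-42 + 40)*26 = -2*26 = -52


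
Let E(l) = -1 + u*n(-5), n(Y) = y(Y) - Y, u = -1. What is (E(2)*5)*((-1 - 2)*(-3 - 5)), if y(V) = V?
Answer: -120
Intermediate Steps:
n(Y) = 0 (n(Y) = Y - Y = 0)
E(l) = -1 (E(l) = -1 - 1*0 = -1 + 0 = -1)
(E(2)*5)*((-1 - 2)*(-3 - 5)) = (-1*5)*((-1 - 2)*(-3 - 5)) = -(-15)*(-8) = -5*24 = -120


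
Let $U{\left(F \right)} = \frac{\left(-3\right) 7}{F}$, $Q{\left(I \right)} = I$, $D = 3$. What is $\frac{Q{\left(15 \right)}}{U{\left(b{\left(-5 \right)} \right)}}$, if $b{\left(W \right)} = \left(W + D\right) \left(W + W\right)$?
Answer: $- \frac{100}{7} \approx -14.286$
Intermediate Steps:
$b{\left(W \right)} = 2 W \left(3 + W\right)$ ($b{\left(W \right)} = \left(W + 3\right) \left(W + W\right) = \left(3 + W\right) 2 W = 2 W \left(3 + W\right)$)
$U{\left(F \right)} = - \frac{21}{F}$
$\frac{Q{\left(15 \right)}}{U{\left(b{\left(-5 \right)} \right)}} = \frac{15}{\left(-21\right) \frac{1}{2 \left(-5\right) \left(3 - 5\right)}} = \frac{15}{\left(-21\right) \frac{1}{2 \left(-5\right) \left(-2\right)}} = \frac{15}{\left(-21\right) \frac{1}{20}} = \frac{15}{- \frac{21}{20}} = 15 \left(- \frac{20}{21}\right) = - \frac{100}{7}$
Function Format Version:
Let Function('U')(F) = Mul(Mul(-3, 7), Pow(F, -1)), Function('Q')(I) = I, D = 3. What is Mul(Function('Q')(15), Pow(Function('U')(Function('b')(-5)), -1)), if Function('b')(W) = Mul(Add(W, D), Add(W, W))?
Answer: Rational(-100, 7) ≈ -14.286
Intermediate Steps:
Function('b')(W) = Mul(2, W, Add(3, W)) (Function('b')(W) = Mul(Add(W, 3), Add(W, W)) = Mul(Add(3, W), Mul(2, W)) = Mul(2, W, Add(3, W)))
Function('U')(F) = Mul(-21, Pow(F, -1))
Mul(Function('Q')(15), Pow(Function('U')(Function('b')(-5)), -1)) = Mul(15, Pow(Mul(-21, Pow(Mul(2, -5, Add(3, -5)), -1)), -1)) = Mul(15, Pow(Mul(-21, Pow(Mul(2, -5, -2), -1)), -1)) = Mul(15, Pow(Mul(-21, Pow(20, -1)), -1)) = Mul(15, Pow(Mul(-21, Rational(1, 20)), -1)) = Mul(15, Pow(Rational(-21, 20), -1)) = Mul(15, Rational(-20, 21)) = Rational(-100, 7)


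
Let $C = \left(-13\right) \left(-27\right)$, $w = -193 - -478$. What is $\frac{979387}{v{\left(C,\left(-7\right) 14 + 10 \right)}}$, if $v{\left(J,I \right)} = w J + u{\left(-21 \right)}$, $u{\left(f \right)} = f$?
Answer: $\frac{979387}{100014} \approx 9.7925$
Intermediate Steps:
$w = 285$ ($w = -193 + 478 = 285$)
$C = 351$
$v{\left(J,I \right)} = -21 + 285 J$ ($v{\left(J,I \right)} = 285 J - 21 = -21 + 285 J$)
$\frac{979387}{v{\left(C,\left(-7\right) 14 + 10 \right)}} = \frac{979387}{-21 + 285 \cdot 351} = \frac{979387}{-21 + 100035} = \frac{979387}{100014}$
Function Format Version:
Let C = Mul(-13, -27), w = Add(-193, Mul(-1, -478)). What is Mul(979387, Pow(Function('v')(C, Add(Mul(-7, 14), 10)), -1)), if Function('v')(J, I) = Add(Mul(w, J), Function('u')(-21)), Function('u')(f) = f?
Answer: Rational(979387, 100014) ≈ 9.7925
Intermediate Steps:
w = 285 (w = Add(-193, 478) = 285)
C = 351
Function('v')(J, I) = Add(-21, Mul(285, J)) (Function('v')(J, I) = Add(Mul(285, J), -21) = Add(-21, Mul(285, J)))
Mul(979387, Pow(Function('v')(C, Add(Mul(-7, 14), 10)), -1)) = Mul(979387, Pow(Add(-21, Mul(285, 351)), -1)) = Mul(979387, Pow(Add(-21, 100035), -1)) = Mul(979387, Pow(100014, -1)) = Mul(979387, Rational(1, 100014)) = Rational(979387, 100014)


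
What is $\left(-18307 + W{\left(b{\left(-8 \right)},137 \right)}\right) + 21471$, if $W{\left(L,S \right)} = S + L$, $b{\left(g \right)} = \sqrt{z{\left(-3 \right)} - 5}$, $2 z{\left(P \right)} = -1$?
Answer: $3301 + \frac{i \sqrt{22}}{2} \approx 3301.0 + 2.3452 i$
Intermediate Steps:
$z{\left(P \right)} = - \frac{1}{2}$ ($z{\left(P \right)} = \frac{1}{2} \left(-1\right) = - \frac{1}{2}$)
$b{\left(g \right)} = \frac{i \sqrt{22}}{2}$ ($b{\left(g \right)} = \sqrt{- \frac{1}{2} - 5} = \sqrt{- \frac{11}{2}} = \frac{i \sqrt{22}}{2}$)
$W{\left(L,S \right)} = L + S$
$\left(-18307 + W{\left(b{\left(-8 \right)},137 \right)}\right) + 21471 = \left(-18307 + \left(\frac{i \sqrt{22}}{2} + 137\right)\right) + 21471 = \left(-18307 + \left(137 + \frac{i \sqrt{22}}{2}\right)\right) + 21471 = \left(-18170 + \frac{i \sqrt{22}}{2}\right) + 21471 = 3301 + \frac{i \sqrt{22}}{2}$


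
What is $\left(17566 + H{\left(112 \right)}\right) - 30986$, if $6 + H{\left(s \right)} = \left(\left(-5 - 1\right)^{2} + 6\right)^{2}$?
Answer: $-11662$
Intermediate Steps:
$H{\left(s \right)} = 1758$ ($H{\left(s \right)} = -6 + \left(\left(-5 - 1\right)^{2} + 6\right)^{2} = -6 + \left(\left(-6\right)^{2} + 6\right)^{2} = -6 + \left(36 + 6\right)^{2} = -6 + 42^{2} = -6 + 1764 = 1758$)
$\left(17566 + H{\left(112 \right)}\right) - 30986 = \left(17566 + 1758\right) - 30986 = 19324 - 30986 = -11662$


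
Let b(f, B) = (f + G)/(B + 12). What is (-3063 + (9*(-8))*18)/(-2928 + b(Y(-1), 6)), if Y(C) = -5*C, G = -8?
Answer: 26154/17569 ≈ 1.4886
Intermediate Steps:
b(f, B) = (-8 + f)/(12 + B) (b(f, B) = (f - 8)/(B + 12) = (-8 + f)/(12 + B))
(-3063 + (9*(-8))*18)/(-2928 + b(Y(-1), 6)) = (-3063 + (9*(-8))*18)/(-2928 + (-8 - 5*(-1))/(12 + 6)) = (-3063 - 72*18)/(-2928 + (-8 + 5)/18) = (-3063 - 1296)/(-2928 + (1/18)*(-3)) = -4359/(-2928 - ⅙) = -4359/(-17569/6) = -4359*(-6/17569) = 26154/17569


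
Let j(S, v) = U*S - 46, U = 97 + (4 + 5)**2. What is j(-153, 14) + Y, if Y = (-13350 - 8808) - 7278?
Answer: -56716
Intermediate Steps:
Y = -29436 (Y = -22158 - 7278 = -29436)
U = 178 (U = 97 + 9**2 = 97 + 81 = 178)
j(S, v) = -46 + 178*S (j(S, v) = 178*S - 46 = -46 + 178*S)
j(-153, 14) + Y = (-46 + 178*(-153)) - 29436 = (-46 - 27234) - 29436 = -27280 - 29436 = -56716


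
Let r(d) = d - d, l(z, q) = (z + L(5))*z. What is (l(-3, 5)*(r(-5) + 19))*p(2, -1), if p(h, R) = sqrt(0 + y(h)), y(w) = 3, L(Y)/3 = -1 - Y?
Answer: 1197*sqrt(3) ≈ 2073.3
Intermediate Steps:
L(Y) = -3 - 3*Y (L(Y) = 3*(-1 - Y) = -3 - 3*Y)
l(z, q) = z*(-18 + z) (l(z, q) = (z + (-3 - 3*5))*z = (z + (-3 - 15))*z = (z - 18)*z = (-18 + z)*z = z*(-18 + z))
r(d) = 0
p(h, R) = sqrt(3) (p(h, R) = sqrt(0 + 3) = sqrt(3))
(l(-3, 5)*(r(-5) + 19))*p(2, -1) = ((-3*(-18 - 3))*(0 + 19))*sqrt(3) = (-3*(-21)*19)*sqrt(3) = (63*19)*sqrt(3) = 1197*sqrt(3)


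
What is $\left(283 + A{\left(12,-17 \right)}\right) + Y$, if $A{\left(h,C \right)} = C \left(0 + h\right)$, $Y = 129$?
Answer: $208$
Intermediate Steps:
$A{\left(h,C \right)} = C h$
$\left(283 + A{\left(12,-17 \right)}\right) + Y = \left(283 - 204\right) + 129 = 79 + 129 = 208$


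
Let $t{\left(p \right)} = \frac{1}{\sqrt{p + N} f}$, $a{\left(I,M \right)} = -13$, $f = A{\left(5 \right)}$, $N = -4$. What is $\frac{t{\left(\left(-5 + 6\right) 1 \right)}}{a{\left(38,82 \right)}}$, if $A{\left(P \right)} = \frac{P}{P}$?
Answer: $\frac{i \sqrt{3}}{39} \approx 0.044412 i$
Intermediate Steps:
$A{\left(P \right)} = 1$
$f = 1$
$t{\left(p \right)} = \frac{1}{\sqrt{-4 + p}}$ ($t{\left(p \right)} = \frac{1}{\sqrt{p - 4} \cdot 1} = \frac{1}{\sqrt{-4 + p} 1} = \frac{1}{\sqrt{-4 + p}}$)
$\frac{t{\left(\left(-5 + 6\right) 1 \right)}}{a{\left(38,82 \right)}} = \frac{1}{\sqrt{-4 + \left(-5 + 6\right) 1} \left(-13\right)} = \frac{1}{\sqrt{-4 + 1 \cdot 1}} \left(- \frac{1}{13}\right) = \frac{1}{\sqrt{-4 + 1}} \left(- \frac{1}{13}\right) = \frac{1}{\sqrt{-3}} \left(- \frac{1}{13}\right) = - \frac{i \sqrt{3}}{3} \left(- \frac{1}{13}\right) = \frac{i \sqrt{3}}{39}$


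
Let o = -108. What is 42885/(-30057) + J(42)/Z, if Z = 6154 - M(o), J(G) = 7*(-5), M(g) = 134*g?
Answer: -295199335/206651894 ≈ -1.4285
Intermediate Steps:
J(G) = -35
Z = 20626 (Z = 6154 - 134*(-108) = 6154 - 1*(-14472) = 6154 + 14472 = 20626)
42885/(-30057) + J(42)/Z = 42885/(-30057) - 35/20626 = 42885*(-1/30057) - 35*1/20626 = -14295/10019 - 35/20626 = -295199335/206651894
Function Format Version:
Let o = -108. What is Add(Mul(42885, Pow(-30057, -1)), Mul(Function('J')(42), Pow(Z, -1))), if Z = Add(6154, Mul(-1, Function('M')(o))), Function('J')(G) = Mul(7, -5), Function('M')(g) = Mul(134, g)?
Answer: Rational(-295199335, 206651894) ≈ -1.4285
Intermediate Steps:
Function('J')(G) = -35
Z = 20626 (Z = Add(6154, Mul(-1, Mul(134, -108))) = Add(6154, Mul(-1, -14472)) = Add(6154, 14472) = 20626)
Add(Mul(42885, Pow(-30057, -1)), Mul(Function('J')(42), Pow(Z, -1))) = Add(Mul(42885, Pow(-30057, -1)), Mul(-35, Pow(20626, -1))) = Add(Mul(42885, Rational(-1, 30057)), Mul(-35, Rational(1, 20626))) = Add(Rational(-14295, 10019), Rational(-35, 20626)) = Rational(-295199335, 206651894)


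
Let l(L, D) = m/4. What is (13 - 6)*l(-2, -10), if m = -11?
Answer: -77/4 ≈ -19.250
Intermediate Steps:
l(L, D) = -11/4
(13 - 6)*l(-2, -10) = (13 - 6)*(-11/4) = 7*(-11/4) = -77/4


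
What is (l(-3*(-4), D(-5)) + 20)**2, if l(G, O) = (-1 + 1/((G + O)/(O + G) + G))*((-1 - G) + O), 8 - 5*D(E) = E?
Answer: 21904/25 ≈ 876.16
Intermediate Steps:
D(E) = 8/5 - E/5
l(G, O) = (-1 + 1/(1 + G))*(-1 + O - G) (l(G, O) = (-1 + 1/((G + O)/(G + O) + G))*(-1 + O - G) = (-1 + 1/(1 + G))*(-1 + O - G))
(l(-3*(-4), D(-5)) + 20)**2 = ((-3*(-4))*(1 - 3*(-4) - (8/5 - 1/5*(-5)))/(1 - 3*(-4)) + 20)**2 = (12*(1 + 12 - (8/5 + 1))/(1 + 12) + 20)**2 = (12*(1 + 12 - 1*13/5)/13 + 20)**2 = (12*(1/13)*(1 + 12 - 13/5) + 20)**2 = (12*(1/13)*(52/5) + 20)**2 = (48/5 + 20)**2 = (148/5)**2 = 21904/25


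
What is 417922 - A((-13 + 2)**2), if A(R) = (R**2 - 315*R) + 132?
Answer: 441264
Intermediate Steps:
A(R) = 132 + R**2 - 315*R
417922 - A((-13 + 2)**2) = 417922 - (132 + ((-13 + 2)**2)**2 - 315*(-13 + 2)**2) = 417922 - (132 + ((-11)**2)**2 - 315*(-11)**2) = 417922 - (132 + 121**2 - 315*121) = 417922 - (132 + 14641 - 38115) = 417922 - 1*(-23342) = 417922 + 23342 = 441264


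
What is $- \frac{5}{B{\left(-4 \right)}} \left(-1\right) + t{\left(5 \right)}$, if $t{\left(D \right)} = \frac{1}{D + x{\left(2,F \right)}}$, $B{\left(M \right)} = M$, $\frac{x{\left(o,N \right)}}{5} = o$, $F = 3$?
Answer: $- \frac{71}{60} \approx -1.1833$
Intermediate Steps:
$x{\left(o,N \right)} = 5 o$
$t{\left(D \right)} = \frac{1}{10 + D}$ ($t{\left(D \right)} = \frac{1}{D + 5 \cdot 2} = \frac{1}{D + 10} = \frac{1}{10 + D}$)
$- \frac{5}{B{\left(-4 \right)}} \left(-1\right) + t{\left(5 \right)} = - \frac{5}{-4} \left(-1\right) + \frac{1}{10 + 5} = \left(-5\right) \left(- \frac{1}{4}\right) \left(-1\right) + \frac{1}{15} = \frac{5}{4} \left(-1\right) + \frac{1}{15} = - \frac{5}{4} + \frac{1}{15} = - \frac{71}{60}$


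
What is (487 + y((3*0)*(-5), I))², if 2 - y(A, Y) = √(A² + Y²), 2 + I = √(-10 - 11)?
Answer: (487 + I*√21)² ≈ 2.3715e+5 + 4463.4*I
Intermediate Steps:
I = -2 + I*√21 (I = -2 + √(-10 - 11) = -2 + √(-21) = -2 + I*√21 ≈ -2.0 + 4.5826*I)
y(A, Y) = 2 - √(A² + Y²)
(487 + y((3*0)*(-5), I))² = (487 + (2 - √(((3*0)*(-5))² + (-2 + I*√21)²)))² = (487 + (2 - √((0*(-5))² + (-2 + I*√21)²)))² = (487 + (2 - √(0² + (-2 + I*√21)²)))² = (487 + (2 - √(0 + (-2 + I*√21)²)))² = (487 + (2 - √((-2 + I*√21)²)))² = (487 + (2 - (2 - I*√21)))² = (487 + (2 + (-2 + I*√21)))² = (487 + I*√21)²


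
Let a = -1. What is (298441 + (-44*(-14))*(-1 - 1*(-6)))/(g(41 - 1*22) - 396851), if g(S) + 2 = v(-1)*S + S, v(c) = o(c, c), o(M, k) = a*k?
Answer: -301521/396815 ≈ -0.75985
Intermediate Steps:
o(M, k) = -k
v(c) = -c
g(S) = -2 + 2*S (g(S) = -2 + ((-1*(-1))*S + S) = -2 + (1*S + S) = -2 + (S + S) = -2 + 2*S)
(298441 + (-44*(-14))*(-1 - 1*(-6)))/(g(41 - 1*22) - 396851) = (298441 + (-44*(-14))*(-1 - 1*(-6)))/((-2 + 2*(41 - 1*22)) - 396851) = (298441 + 616*(-1 + 6))/((-2 + 2*(41 - 22)) - 396851) = (298441 + 616*5)/((-2 + 2*19) - 396851) = (298441 + 3080)/((-2 + 38) - 396851) = 301521/(36 - 396851) = 301521/(-396815) = 301521*(-1/396815) = -301521/396815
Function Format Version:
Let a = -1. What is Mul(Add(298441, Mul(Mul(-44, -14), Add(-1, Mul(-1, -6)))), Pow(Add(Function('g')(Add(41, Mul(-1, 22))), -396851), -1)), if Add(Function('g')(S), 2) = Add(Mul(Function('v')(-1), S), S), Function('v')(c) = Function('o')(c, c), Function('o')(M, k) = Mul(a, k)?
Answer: Rational(-301521, 396815) ≈ -0.75985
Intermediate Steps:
Function('o')(M, k) = Mul(-1, k)
Function('v')(c) = Mul(-1, c)
Function('g')(S) = Add(-2, Mul(2, S)) (Function('g')(S) = Add(-2, Add(Mul(Mul(-1, -1), S), S)) = Add(-2, Add(Mul(1, S), S)) = Add(-2, Add(S, S)) = Add(-2, Mul(2, S)))
Mul(Add(298441, Mul(Mul(-44, -14), Add(-1, Mul(-1, -6)))), Pow(Add(Function('g')(Add(41, Mul(-1, 22))), -396851), -1)) = Mul(Add(298441, Mul(Mul(-44, -14), Add(-1, Mul(-1, -6)))), Pow(Add(Add(-2, Mul(2, Add(41, Mul(-1, 22)))), -396851), -1)) = Mul(Add(298441, Mul(616, Add(-1, 6))), Pow(Add(Add(-2, Mul(2, Add(41, -22))), -396851), -1)) = Mul(Add(298441, Mul(616, 5)), Pow(Add(Add(-2, Mul(2, 19)), -396851), -1)) = Mul(Add(298441, 3080), Pow(Add(Add(-2, 38), -396851), -1)) = Mul(301521, Pow(Add(36, -396851), -1)) = Mul(301521, Pow(-396815, -1)) = Mul(301521, Rational(-1, 396815)) = Rational(-301521, 396815)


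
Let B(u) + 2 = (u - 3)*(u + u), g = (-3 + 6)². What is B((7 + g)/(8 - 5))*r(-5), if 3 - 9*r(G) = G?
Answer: 1648/81 ≈ 20.346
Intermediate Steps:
r(G) = ⅓ - G/9
g = 9 (g = 3² = 9)
B(u) = -2 + 2*u*(-3 + u) (B(u) = -2 + (u - 3)*(u + u) = -2 + (-3 + u)*(2*u) = -2 + 2*u*(-3 + u))
B((7 + g)/(8 - 5))*r(-5) = (-2 - 6*(7 + 9)/(8 - 5) + 2*((7 + 9)/(8 - 5))²)*(⅓ - ⅑*(-5)) = (-2 - 96/3 + 2*(16/3)²)*(⅓ + 5/9) = (-2 - 96/3 + 2*(16*(⅓))²)*(8/9) = (-2 - 6*16/3 + 2*(16/3)²)*(8/9) = (-2 - 32 + 2*(256/9))*(8/9) = (-2 - 32 + 512/9)*(8/9) = (206/9)*(8/9) = 1648/81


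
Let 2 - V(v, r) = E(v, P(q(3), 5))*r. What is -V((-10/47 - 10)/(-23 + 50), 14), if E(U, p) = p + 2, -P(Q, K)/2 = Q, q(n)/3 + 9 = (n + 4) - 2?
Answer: 362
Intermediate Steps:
q(n) = -21 + 3*n (q(n) = -27 + 3*((n + 4) - 2) = -27 + 3*((4 + n) - 2) = -27 + 3*(2 + n) = -27 + (6 + 3*n) = -21 + 3*n)
P(Q, K) = -2*Q
E(U, p) = 2 + p
V(v, r) = 2 - 26*r (V(v, r) = 2 - (2 - 2*(-21 + 3*3))*r = 2 - (2 - 2*(-21 + 9))*r = 2 - (2 - 2*(-12))*r = 2 - (2 + 24)*r = 2 - 26*r)
-V((-10/47 - 10)/(-23 + 50), 14) = -(2 - 26*14) = -(2 - 364) = -1*(-362) = 362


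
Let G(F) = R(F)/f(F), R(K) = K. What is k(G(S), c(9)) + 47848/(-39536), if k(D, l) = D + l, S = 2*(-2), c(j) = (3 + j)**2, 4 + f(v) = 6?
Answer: 695783/4942 ≈ 140.79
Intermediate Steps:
f(v) = 2 (f(v) = -4 + 6 = 2)
S = -4
G(F) = F/2
k(G(S), c(9)) + 47848/(-39536) = ((1/2)*(-4) + (3 + 9)**2) + 47848/(-39536) = (-2 + 12**2) + 47848*(-1/39536) = (-2 + 144) - 5981/4942 = 142 - 5981/4942 = 695783/4942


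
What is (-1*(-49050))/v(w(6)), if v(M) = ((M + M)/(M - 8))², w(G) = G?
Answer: 2725/2 ≈ 1362.5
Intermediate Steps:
v(M) = 4*M²/(-8 + M)² (v(M) = ((2*M)/(-8 + M))² = (2*M/(-8 + M))² = 4*M²/(-8 + M)²)
(-1*(-49050))/v(w(6)) = (-1*(-49050))/((4*6²/(-8 + 6)²)) = 49050/((4*36/(-2)²)) = 49050/((4*36*(¼))) = 49050/36 = 49050*(1/36) = 2725/2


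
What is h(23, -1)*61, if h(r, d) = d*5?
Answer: -305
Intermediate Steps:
h(r, d) = 5*d
h(23, -1)*61 = (5*(-1))*61 = -5*61 = -305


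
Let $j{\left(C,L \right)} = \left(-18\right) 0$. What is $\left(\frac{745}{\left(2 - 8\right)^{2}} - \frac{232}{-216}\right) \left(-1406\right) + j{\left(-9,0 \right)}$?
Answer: $- \frac{1652753}{54} \approx -30607.0$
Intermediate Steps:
$j{\left(C,L \right)} = 0$
$\left(\frac{745}{\left(2 - 8\right)^{2}} - \frac{232}{-216}\right) \left(-1406\right) + j{\left(-9,0 \right)} = \left(\frac{745}{\left(2 - 8\right)^{2}} - \frac{232}{-216}\right) \left(-1406\right) + 0 = \left(\frac{745}{\left(-6\right)^{2}} - - \frac{29}{27}\right) \left(-1406\right) + 0 = \left(\frac{745}{36} + \frac{29}{27}\right) \left(-1406\right) + 0 = \frac{2351}{108} \left(-1406\right) + 0 = - \frac{1652753}{54} + 0 = - \frac{1652753}{54}$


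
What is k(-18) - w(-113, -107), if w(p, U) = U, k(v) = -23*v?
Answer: 521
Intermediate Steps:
k(-18) - w(-113, -107) = -23*(-18) - 1*(-107) = 414 + 107 = 521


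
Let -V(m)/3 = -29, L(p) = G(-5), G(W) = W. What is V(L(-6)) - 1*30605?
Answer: -30518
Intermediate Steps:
L(p) = -5
V(m) = 87 (V(m) = -3*(-29) = 87)
V(L(-6)) - 1*30605 = 87 - 1*30605 = 87 - 30605 = -30518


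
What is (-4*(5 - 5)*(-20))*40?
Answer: 0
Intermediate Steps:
(-4*(5 - 5)*(-20))*40 = (-4*0*(-20))*40 = (0*(-20))*40 = 0*40 = 0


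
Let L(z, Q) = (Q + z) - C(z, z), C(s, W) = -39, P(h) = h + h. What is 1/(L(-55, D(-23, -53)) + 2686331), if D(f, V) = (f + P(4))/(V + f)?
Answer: 76/204159955 ≈ 3.7226e-7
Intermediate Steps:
P(h) = 2*h
D(f, V) = (8 + f)/(V + f) (D(f, V) = (f + 2*4)/(V + f) = (f + 8)/(V + f) = (8 + f)/(V + f))
L(z, Q) = 39 + Q + z (L(z, Q) = (Q + z) - 1*(-39) = (Q + z) + 39 = 39 + Q + z)
1/(L(-55, D(-23, -53)) + 2686331) = 1/((39 + (8 - 23)/(-53 - 23) - 55) + 2686331) = 1/((39 - 15/(-76) - 55) + 2686331) = 1/((39 - 1/76*(-15) - 55) + 2686331) = 1/((39 + 15/76 - 55) + 2686331) = 1/(-1201/76 + 2686331) = 1/(204159955/76) = 76/204159955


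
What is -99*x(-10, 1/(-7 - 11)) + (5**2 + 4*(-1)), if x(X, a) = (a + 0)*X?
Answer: -34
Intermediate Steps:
x(X, a) = X*a (x(X, a) = a*X = X*a)
-99*x(-10, 1/(-7 - 11)) + (5**2 + 4*(-1)) = -(-990)/(-7 - 11) + (5**2 + 4*(-1)) = -(-990)/(-18) + (25 - 4) = -(-990)*(-1)/18 + 21 = -99*5/9 + 21 = -55 + 21 = -34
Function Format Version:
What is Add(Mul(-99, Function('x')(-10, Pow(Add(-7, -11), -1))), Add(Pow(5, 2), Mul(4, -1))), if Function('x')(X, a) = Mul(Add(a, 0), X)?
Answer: -34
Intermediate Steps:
Function('x')(X, a) = Mul(X, a) (Function('x')(X, a) = Mul(a, X) = Mul(X, a))
Add(Mul(-99, Function('x')(-10, Pow(Add(-7, -11), -1))), Add(Pow(5, 2), Mul(4, -1))) = Add(Mul(-99, Mul(-10, Pow(Add(-7, -11), -1))), Add(Pow(5, 2), Mul(4, -1))) = Add(Mul(-99, Mul(-10, Pow(-18, -1))), Add(25, -4)) = Add(Mul(-99, Mul(-10, Rational(-1, 18))), 21) = Add(Mul(-99, Rational(5, 9)), 21) = Add(-55, 21) = -34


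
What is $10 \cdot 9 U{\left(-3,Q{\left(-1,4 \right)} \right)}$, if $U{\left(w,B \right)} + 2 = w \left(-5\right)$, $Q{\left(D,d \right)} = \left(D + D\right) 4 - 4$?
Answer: $1170$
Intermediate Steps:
$Q{\left(D,d \right)} = -4 + 8 D$ ($Q{\left(D,d \right)} = 2 D 4 - 4 = 8 D - 4 = -4 + 8 D$)
$U{\left(w,B \right)} = -2 - 5 w$ ($U{\left(w,B \right)} = -2 + w \left(-5\right) = -2 - 5 w$)
$10 \cdot 9 U{\left(-3,Q{\left(-1,4 \right)} \right)} = 10 \cdot 9 \left(-2 - -15\right) = 90 \left(-2 + 15\right) = 90 \cdot 13 = 1170$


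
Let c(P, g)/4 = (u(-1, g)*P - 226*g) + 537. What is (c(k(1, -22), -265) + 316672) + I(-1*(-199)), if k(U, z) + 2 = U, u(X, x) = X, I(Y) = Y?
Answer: 558583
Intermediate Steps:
k(U, z) = -2 + U
c(P, g) = 2148 - 904*g - 4*P (c(P, g) = 4*((-P - 226*g) + 537) = 4*(537 - P - 226*g) = 2148 - 904*g - 4*P)
(c(k(1, -22), -265) + 316672) + I(-1*(-199)) = ((2148 - 904*(-265) - 4*(-2 + 1)) + 316672) - 1*(-199) = ((2148 + 239560 - 4*(-1)) + 316672) + 199 = ((2148 + 239560 + 4) + 316672) + 199 = (241712 + 316672) + 199 = 558384 + 199 = 558583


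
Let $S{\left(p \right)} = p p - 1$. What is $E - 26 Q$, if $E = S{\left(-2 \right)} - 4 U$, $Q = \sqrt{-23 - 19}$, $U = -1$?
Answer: $7 - 26 i \sqrt{42} \approx 7.0 - 168.5 i$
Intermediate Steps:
$S{\left(p \right)} = -1 + p^{2}$ ($S{\left(p \right)} = p^{2} - 1 = -1 + p^{2}$)
$Q = i \sqrt{42}$ ($Q = \sqrt{-42} = i \sqrt{42} \approx 6.4807 i$)
$E = 7$ ($E = \left(-1 + \left(-2\right)^{2}\right) - -4 = \left(-1 + 4\right) + 4 = 3 + 4 = 7$)
$E - 26 Q = 7 - 26 i \sqrt{42}$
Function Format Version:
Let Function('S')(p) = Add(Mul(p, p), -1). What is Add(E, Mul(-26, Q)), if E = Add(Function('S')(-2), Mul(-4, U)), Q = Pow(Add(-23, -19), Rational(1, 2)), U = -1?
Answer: Add(7, Mul(-26, I, Pow(42, Rational(1, 2)))) ≈ Add(7.0000, Mul(-168.50, I))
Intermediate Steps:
Function('S')(p) = Add(-1, Pow(p, 2)) (Function('S')(p) = Add(Pow(p, 2), -1) = Add(-1, Pow(p, 2)))
Q = Mul(I, Pow(42, Rational(1, 2))) (Q = Pow(-42, Rational(1, 2)) = Mul(I, Pow(42, Rational(1, 2))) ≈ Mul(6.4807, I))
E = 7 (E = Add(Add(-1, Pow(-2, 2)), Mul(-4, -1)) = Add(Add(-1, 4), 4) = Add(3, 4) = 7)
Add(E, Mul(-26, Q)) = Add(7, Mul(-26, Mul(I, Pow(42, Rational(1, 2))))) = Add(7, Mul(-26, I, Pow(42, Rational(1, 2))))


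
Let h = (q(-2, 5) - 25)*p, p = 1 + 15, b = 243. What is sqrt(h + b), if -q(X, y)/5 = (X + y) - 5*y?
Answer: sqrt(1603) ≈ 40.037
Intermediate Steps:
q(X, y) = -5*X + 20*y (q(X, y) = -5*((X + y) - 5*y) = -5*(X - 4*y) = -5*X + 20*y)
p = 16
h = 1360 (h = ((-5*(-2) + 20*5) - 25)*16 = ((10 + 100) - 25)*16 = (110 - 25)*16 = 85*16 = 1360)
sqrt(h + b) = sqrt(1360 + 243) = sqrt(1603)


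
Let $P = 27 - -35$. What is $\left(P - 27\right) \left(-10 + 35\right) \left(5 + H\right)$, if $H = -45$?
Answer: $-35000$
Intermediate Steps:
$P = 62$ ($P = 27 + 35 = 62$)
$\left(P - 27\right) \left(-10 + 35\right) \left(5 + H\right) = \left(62 - 27\right) \left(-10 + 35\right) \left(5 - 45\right) = 35 \cdot 25 \left(-40\right) = 35 \left(-1000\right) = -35000$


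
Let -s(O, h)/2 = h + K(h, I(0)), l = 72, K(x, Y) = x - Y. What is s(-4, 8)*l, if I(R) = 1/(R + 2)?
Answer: -2232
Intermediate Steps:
I(R) = 1/(2 + R)
s(O, h) = 1 - 4*h (s(O, h) = -2*(h + (h - 1/(2 + 0))) = -2*(h + (h - 1/2)) = -2*(h + (h - 1*½)) = -2*(h + (h - ½)) = -2*(h + (-½ + h)) = -2*(-½ + 2*h) = 1 - 4*h)
s(-4, 8)*l = (1 - 4*8)*72 = (1 - 32)*72 = -31*72 = -2232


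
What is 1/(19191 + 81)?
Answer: 1/19272 ≈ 5.1889e-5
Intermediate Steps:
1/(19191 + 81) = 1/19272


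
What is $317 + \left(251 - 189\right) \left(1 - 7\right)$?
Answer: $-55$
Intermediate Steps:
$317 + \left(251 - 189\right) \left(1 - 7\right) = 317 + 62 \left(-6\right) = 317 - 372 = -55$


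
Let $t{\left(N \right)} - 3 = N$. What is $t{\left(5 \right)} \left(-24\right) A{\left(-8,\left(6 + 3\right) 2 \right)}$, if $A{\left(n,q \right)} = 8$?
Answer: $-1536$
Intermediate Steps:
$t{\left(N \right)} = 3 + N$
$t{\left(5 \right)} \left(-24\right) A{\left(-8,\left(6 + 3\right) 2 \right)} = \left(3 + 5\right) \left(-24\right) 8 = 8 \left(-24\right) 8 = \left(-192\right) 8 = -1536$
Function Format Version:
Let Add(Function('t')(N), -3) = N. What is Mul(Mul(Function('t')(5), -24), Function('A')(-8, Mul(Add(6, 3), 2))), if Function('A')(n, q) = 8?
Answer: -1536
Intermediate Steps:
Function('t')(N) = Add(3, N)
Mul(Mul(Function('t')(5), -24), Function('A')(-8, Mul(Add(6, 3), 2))) = Mul(Mul(Add(3, 5), -24), 8) = Mul(Mul(8, -24), 8) = Mul(-192, 8) = -1536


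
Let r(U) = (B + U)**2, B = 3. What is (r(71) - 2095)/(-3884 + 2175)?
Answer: -3381/1709 ≈ -1.9783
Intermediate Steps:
r(U) = (3 + U)**2
(r(71) - 2095)/(-3884 + 2175) = ((3 + 71)**2 - 2095)/(-3884 + 2175) = (74**2 - 2095)/(-1709) = (5476 - 2095)*(-1/1709) = 3381*(-1/1709) = -3381/1709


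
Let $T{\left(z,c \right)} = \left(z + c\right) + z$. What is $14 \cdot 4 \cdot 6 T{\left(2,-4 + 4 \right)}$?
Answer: $1344$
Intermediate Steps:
$T{\left(z,c \right)} = c + 2 z$ ($T{\left(z,c \right)} = \left(c + z\right) + z = c + 2 z$)
$14 \cdot 4 \cdot 6 T{\left(2,-4 + 4 \right)} = 14 \cdot 4 \cdot 6 \left(\left(-4 + 4\right) + 2 \cdot 2\right) = 14 \cdot 24 \left(0 + 4\right) = 336 \cdot 4 = 1344$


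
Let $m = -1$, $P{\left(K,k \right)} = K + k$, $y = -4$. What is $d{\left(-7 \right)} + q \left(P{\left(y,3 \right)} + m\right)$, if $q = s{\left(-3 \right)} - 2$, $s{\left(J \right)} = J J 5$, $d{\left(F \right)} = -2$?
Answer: $-88$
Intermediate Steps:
$s{\left(J \right)} = 5 J^{2}$ ($s{\left(J \right)} = J^{2} \cdot 5 = 5 J^{2}$)
$q = 43$ ($q = 5 \left(-3\right)^{2} - 2 = 5 \cdot 9 + \left(-7 + 5\right) = 45 - 2 = 43$)
$d{\left(-7 \right)} + q \left(P{\left(y,3 \right)} + m\right) = -2 + 43 \left(\left(-4 + 3\right) - 1\right) = -2 + 43 \left(-1 - 1\right) = -2 + 43 \left(-2\right) = -2 - 86 = -88$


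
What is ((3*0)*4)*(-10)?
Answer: 0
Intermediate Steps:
((3*0)*4)*(-10) = (0*4)*(-10) = 0*(-10) = 0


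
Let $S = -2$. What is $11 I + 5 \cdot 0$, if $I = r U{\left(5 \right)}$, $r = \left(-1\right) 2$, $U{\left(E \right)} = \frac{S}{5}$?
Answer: $\frac{44}{5} \approx 8.8$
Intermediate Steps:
$U{\left(E \right)} = - \frac{2}{5}$
$r = -2$
$I = \frac{4}{5}$ ($I = \left(-2\right) \left(- \frac{2}{5}\right) = \frac{4}{5} \approx 0.8$)
$11 I + 5 \cdot 0 = 11 \cdot \frac{4}{5} + 5 \cdot 0 = \frac{44}{5} + 0 = \frac{44}{5}$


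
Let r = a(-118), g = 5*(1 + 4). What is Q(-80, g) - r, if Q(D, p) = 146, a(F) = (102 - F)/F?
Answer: 8724/59 ≈ 147.86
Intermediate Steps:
a(F) = (102 - F)/F
g = 25 (g = 5*5 = 25)
r = -110/59 (r = (102 - 1*(-118))/(-118) = -(102 + 118)/118 = -1/118*220 = -110/59 ≈ -1.8644)
Q(-80, g) - r = 146 - 1*(-110/59) = 146 + 110/59 = 8724/59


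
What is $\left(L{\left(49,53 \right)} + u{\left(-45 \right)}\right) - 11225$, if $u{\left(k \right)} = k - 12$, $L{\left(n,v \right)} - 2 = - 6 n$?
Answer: $-11574$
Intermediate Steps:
$L{\left(n,v \right)} = 2 - 6 n$
$u{\left(k \right)} = -12 + k$ ($u{\left(k \right)} = k - 12 = -12 + k$)
$\left(L{\left(49,53 \right)} + u{\left(-45 \right)}\right) - 11225 = \left(\left(2 - 294\right) - 57\right) - 11225 = \left(-292 - 57\right) - 11225 = -349 - 11225 = -11574$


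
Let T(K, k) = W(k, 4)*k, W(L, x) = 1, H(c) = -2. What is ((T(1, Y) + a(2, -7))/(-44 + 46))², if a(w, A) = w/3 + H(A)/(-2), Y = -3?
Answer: 4/9 ≈ 0.44444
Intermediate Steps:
T(K, k) = k (T(K, k) = 1*k = k)
a(w, A) = 1 + w/3 (a(w, A) = w/3 - 2/(-2) = w*(⅓) - 2*(-½) = w/3 + 1 = 1 + w/3)
((T(1, Y) + a(2, -7))/(-44 + 46))² = ((-3 + (1 + (⅓)*2))/(-44 + 46))² = ((-3 + (1 + ⅔))/2)² = ((-3 + 5/3)*(½))² = (-4/3*½)² = (-⅔)² = 4/9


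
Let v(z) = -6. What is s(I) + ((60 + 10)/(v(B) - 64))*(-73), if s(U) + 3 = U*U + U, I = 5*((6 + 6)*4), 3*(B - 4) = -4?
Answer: 57910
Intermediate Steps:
B = 8/3 (B = 4 + (⅓)*(-4) = 4 - 4/3 = 8/3 ≈ 2.6667)
I = 240 (I = 5*(12*4) = 5*48 = 240)
s(U) = -3 + U + U² (s(U) = -3 + (U*U + U) = -3 + (U² + U) = -3 + (U + U²) = -3 + U + U²)
s(I) + ((60 + 10)/(v(B) - 64))*(-73) = (-3 + 240 + 240²) + ((60 + 10)/(-6 - 64))*(-73) = (-3 + 240 + 57600) + (70/(-70))*(-73) = 57837 + (70*(-1/70))*(-73) = 57837 - 1*(-73) = 57837 + 73 = 57910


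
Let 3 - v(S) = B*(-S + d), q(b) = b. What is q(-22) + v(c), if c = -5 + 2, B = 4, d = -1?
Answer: -27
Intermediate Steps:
c = -3
v(S) = 7 + 4*S (v(S) = 3 - 4*(-S - 1) = 3 - 4*(-1 - S) = 3 - (-4 - 4*S) = 3 + (4 + 4*S) = 7 + 4*S)
q(-22) + v(c) = -22 + (7 + 4*(-3)) = -22 + (7 - 12) = -22 - 5 = -27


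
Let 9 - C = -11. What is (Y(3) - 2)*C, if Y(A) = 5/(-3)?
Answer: -220/3 ≈ -73.333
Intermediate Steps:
Y(A) = -5/3 (Y(A) = 5*(-⅓) = -5/3)
C = 20 (C = 9 - 1*(-11) = 9 + 11 = 20)
(Y(3) - 2)*C = (-5/3 - 2)*20 = -11/3*20 = -220/3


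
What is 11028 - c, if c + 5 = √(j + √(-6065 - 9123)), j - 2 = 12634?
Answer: 11033 - √(12636 + 2*I*√3797) ≈ 10921.0 - 0.54816*I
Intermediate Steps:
j = 12636 (j = 2 + 12634 = 12636)
c = -5 + √(12636 + 2*I*√3797) (c = -5 + √(12636 + √(-6065 - 9123)) = -5 + √(12636 + √(-15188)) = -5 + √(12636 + 2*I*√3797) ≈ 107.41 + 0.54816*I)
11028 - c = 11028 - (-5 + √(12636 + 2*I*√3797)) = 11028 + (5 - √(12636 + 2*I*√3797)) = 11033 - √(12636 + 2*I*√3797)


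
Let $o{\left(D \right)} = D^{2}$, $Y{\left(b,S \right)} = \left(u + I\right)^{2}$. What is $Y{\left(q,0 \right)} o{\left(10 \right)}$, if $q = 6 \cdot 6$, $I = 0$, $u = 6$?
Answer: $3600$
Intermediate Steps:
$q = 36$
$Y{\left(b,S \right)} = 36$ ($Y{\left(b,S \right)} = \left(6 + 0\right)^{2} = 6^{2} = 36$)
$Y{\left(q,0 \right)} o{\left(10 \right)} = 36 \cdot 10^{2} = 36 \cdot 100 = 3600$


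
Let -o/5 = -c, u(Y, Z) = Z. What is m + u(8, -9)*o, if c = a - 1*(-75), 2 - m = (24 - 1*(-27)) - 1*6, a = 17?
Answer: -4183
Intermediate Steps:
m = -43 (m = 2 - ((24 - 1*(-27)) - 1*6) = 2 - ((24 + 27) - 6) = 2 - (51 - 6) = 2 - 1*45 = 2 - 45 = -43)
c = 92 (c = 17 - 1*(-75) = 17 + 75 = 92)
o = 460 (o = -(-5)*92 = -5*(-92) = 460)
m + u(8, -9)*o = -43 - 9*460 = -43 - 4140 = -4183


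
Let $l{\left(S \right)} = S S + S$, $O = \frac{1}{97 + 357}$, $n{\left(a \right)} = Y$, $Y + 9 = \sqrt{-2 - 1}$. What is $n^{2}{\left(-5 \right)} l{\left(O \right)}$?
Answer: $\frac{17745}{103058} - \frac{4095 i \sqrt{3}}{103058} \approx 0.17218 - 0.068823 i$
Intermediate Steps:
$Y = -9 + i \sqrt{3}$ ($Y = -9 + \sqrt{-2 - 1} = -9 + \sqrt{-3} = -9 + i \sqrt{3} \approx -9.0 + 1.732 i$)
$n{\left(a \right)} = -9 + i \sqrt{3}$
$O = \frac{1}{454} \approx 0.0022026$
$l{\left(S \right)} = S + S^{2}$ ($l{\left(S \right)} = S^{2} + S = S + S^{2}$)
$n^{2}{\left(-5 \right)} l{\left(O \right)} = \left(-9 + i \sqrt{3}\right)^{2} \frac{1 + \frac{1}{454}}{454} = \left(-9 + i \sqrt{3}\right)^{2} \cdot \frac{1}{454} \cdot \frac{455}{454} = \left(-9 + i \sqrt{3}\right)^{2} \cdot \frac{455}{206116} = \frac{455 \left(-9 + i \sqrt{3}\right)^{2}}{206116}$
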